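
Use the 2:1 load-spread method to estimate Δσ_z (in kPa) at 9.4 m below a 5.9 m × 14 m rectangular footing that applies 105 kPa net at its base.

Δσ_z ≈ 24.2 kPa

By the 2:1 method the load spreads at 1 horizontal : 2 vertical, so at depth z the loaded area has grown by z in each plan dimension:
Δσ = qBL/((B+z)(L+z)) = 105×5.9×14/((5.9+9.4)(14+9.4)) = 24.225 kPa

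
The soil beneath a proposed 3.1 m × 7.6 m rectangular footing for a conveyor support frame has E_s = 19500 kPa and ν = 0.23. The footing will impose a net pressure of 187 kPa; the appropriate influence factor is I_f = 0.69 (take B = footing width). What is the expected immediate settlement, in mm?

Immediate (elastic) settlement: S_e = q·B·(1−ν²)/E_s · I_f.
S_e = 187 × 3.1 × (1 − 0.23²) / 19500 × 0.69
    = 187 × 3.1 × 0.9471 / 19500 × 0.69
    = 0.01943 m = 19.43 mm

S_e ≈ 19.4 mm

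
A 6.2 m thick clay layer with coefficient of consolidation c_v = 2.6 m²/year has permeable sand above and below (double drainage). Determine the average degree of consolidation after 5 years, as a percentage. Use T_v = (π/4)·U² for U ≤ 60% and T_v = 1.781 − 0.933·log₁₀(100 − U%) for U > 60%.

Drainage path length: H_d = H/2 = 3.1 m (double drainage).
T_v = c_v·t/H_d² = 2.6×5/3.1² = 1.3528.
T_v = 1.3528 corresponds to the U > 60% branch:
U = 1 − 10^((1.781 − T_v)/0.933)/100 = 0.9712

U ≈ 97.1 %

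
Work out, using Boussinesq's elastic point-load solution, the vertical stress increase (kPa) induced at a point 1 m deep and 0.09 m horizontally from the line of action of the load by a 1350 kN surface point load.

Boussinesq vertical stress below a point load on an elastic half-space:
Δσ_z = 3P/(2πz²) · [1 + (r/z)²]^(−5/2)
r/z = 0.09/1 = 0.09; [1+(r/z)²]^(−5/2) = 0.98003.
Δσ_z = 3×1350/(2π×1²) × 0.98003 = 644.58 × 0.98003 = 631.7 kPa

Δσ_z ≈ 632 kPa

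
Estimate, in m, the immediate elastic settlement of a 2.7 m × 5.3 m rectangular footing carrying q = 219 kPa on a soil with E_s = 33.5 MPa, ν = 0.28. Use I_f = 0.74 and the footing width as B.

Immediate (elastic) settlement: S_e = q·B·(1−ν²)/E_s · I_f.
E_s = 33.5 MPa = 33500 kPa.
S_e = 219 × 2.7 × (1 − 0.28²) / 33500 × 0.74
    = 219 × 2.7 × 0.9216 / 33500 × 0.74
    = 0.01204 m

S_e ≈ 0.012 m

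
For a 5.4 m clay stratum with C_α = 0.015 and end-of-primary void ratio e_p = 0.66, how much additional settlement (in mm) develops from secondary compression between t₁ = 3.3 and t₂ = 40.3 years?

S_s ≈ 53 mm

Secondary compression: S_s = C_α·H/(1+e_p)·log₁₀(t₂/t₁)
S_s = 0.015×5.4/(1+0.66)×log₁₀(40.3/3.3)
    = 0.0488 × 1.087 = 0.05303 m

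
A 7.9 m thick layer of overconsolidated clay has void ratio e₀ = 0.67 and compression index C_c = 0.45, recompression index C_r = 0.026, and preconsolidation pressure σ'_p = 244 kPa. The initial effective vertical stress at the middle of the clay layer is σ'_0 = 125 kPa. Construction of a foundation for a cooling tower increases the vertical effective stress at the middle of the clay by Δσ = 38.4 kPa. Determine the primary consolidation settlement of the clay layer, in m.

Final effective stress: σ'_f = 125 + 38.4 = 163.4 kPa.
σ'_f = 163.4 ≤ σ'_p = 244 kPa, so the clay remains overconsolidated and only the recompression index applies:
S_c = C_r·H/(1+e₀)·log₁₀(σ'_f/σ'_0) = 0.026×7.9/1.67×log₁₀(163.4/125)
    = 0.12299 × 0.11634 = 0.01431 m

S_c ≈ 0.0143 m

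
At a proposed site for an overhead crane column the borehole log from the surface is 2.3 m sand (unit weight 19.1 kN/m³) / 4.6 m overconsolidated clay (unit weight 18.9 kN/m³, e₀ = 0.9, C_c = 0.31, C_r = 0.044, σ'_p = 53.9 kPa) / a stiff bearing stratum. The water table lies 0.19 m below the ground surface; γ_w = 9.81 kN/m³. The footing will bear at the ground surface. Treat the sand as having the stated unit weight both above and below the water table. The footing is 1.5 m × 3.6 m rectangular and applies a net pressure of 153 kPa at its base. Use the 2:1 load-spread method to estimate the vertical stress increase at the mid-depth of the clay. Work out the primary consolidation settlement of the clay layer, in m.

S_c ≈ 0.0477 m

Mid-depth of clay below the ground surface: z = 2.3 + 4.6/2 = 4.6 m.
Total vertical stress at mid-clay: σ_v = 19.1×2.3 + 18.9×2.3 = 87.4 kPa.
Pore pressure: u = 9.81×(4.6 − 0.19) = 43.262 kPa.
Initial effective stress: σ'_0 = σ_v − u = 87.4 − 43.262 = 44.138 kPa.
Stress increase at mid-clay by the 2:1 spreading method:
Δσ = qBL/((B+z)(L+z)) = 153×1.5×3.6/((1.5+4.6)(3.6+4.6)) = 16.517 kPa
Final effective stress: σ'_f = 44.138 + 16.517 = 60.655 kPa.
σ'_f = 60.655 > σ'_p = 53.9 kPa, so the stress path crosses the preconsolidation pressure — recompression up to σ'_p, then virgin compression beyond:
S_c = H/(1+e₀)·[C_r·log₁₀(σ'_p/σ'_0) + C_c·log₁₀(σ'_f/σ'_p)]
    = 4.6/1.9 × [0.044×log₁₀(53.9/44.138) + 0.31×log₁₀(60.655/53.9)]
    = 2.4211 × [0.0038181 + 0.015896] = 0.04773 m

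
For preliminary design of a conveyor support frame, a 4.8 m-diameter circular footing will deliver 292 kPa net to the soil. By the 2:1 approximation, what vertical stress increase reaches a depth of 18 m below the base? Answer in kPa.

Δσ_z ≈ 12.9 kPa

By the 2:1 method the load spreads at 1 horizontal : 2 vertical, so at depth z the loaded area has grown by z in each plan dimension:
Δσ ≈ qD²/(D+z)² = 292×4.8²/(4.8+18)² = 12.942 kPa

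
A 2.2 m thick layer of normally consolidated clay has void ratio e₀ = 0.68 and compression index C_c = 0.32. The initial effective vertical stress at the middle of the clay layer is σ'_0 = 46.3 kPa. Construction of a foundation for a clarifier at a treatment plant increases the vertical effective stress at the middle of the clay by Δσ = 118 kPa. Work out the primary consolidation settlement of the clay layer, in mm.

Final effective stress: σ'_f = σ'_0 + Δσ = 46.3 + 118 = 164.3 kPa.
Normally consolidated clay, so the full stress increment lies on the virgin compression line:
S_c = C_c·H/(1+e₀)·log₁₀(σ'_f/σ'_0) = 0.32×2.2/(1+0.68)×log₁₀(164.3/46.3)
    = 0.41905 × 0.55006 = 0.2305 m

S_c ≈ 231 mm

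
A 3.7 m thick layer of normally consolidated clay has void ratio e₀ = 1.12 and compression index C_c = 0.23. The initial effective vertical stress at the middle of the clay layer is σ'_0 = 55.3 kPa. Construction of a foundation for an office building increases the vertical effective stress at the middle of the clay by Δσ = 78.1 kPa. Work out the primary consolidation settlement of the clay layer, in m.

S_c ≈ 0.154 m

Final effective stress: σ'_f = σ'_0 + Δσ = 55.3 + 78.1 = 133.4 kPa.
Normally consolidated clay, so the full stress increment lies on the virgin compression line:
S_c = C_c·H/(1+e₀)·log₁₀(σ'_f/σ'_0) = 0.23×3.7/(1+1.12)×log₁₀(133.4/55.3)
    = 0.40142 × 0.38243 = 0.1535 m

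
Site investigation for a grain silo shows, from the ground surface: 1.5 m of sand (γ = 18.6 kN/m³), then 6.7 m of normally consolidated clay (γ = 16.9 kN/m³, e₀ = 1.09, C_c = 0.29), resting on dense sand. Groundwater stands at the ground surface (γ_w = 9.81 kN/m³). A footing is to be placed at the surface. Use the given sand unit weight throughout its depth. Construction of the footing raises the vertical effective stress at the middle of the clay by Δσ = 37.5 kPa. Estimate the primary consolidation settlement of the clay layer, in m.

Mid-depth of clay below the ground surface: z = 1.5 + 6.7/2 = 4.85 m.
Total vertical stress at mid-clay: σ_v = 18.6×1.5 + 16.9×3.35 = 84.515 kPa.
Pore pressure: u = 9.81×(4.85 − 0) = 47.578 kPa.
Initial effective stress: σ'_0 = σ_v − u = 84.515 − 47.578 = 36.937 kPa.
Final effective stress: σ'_f = σ'_0 + Δσ = 36.937 + 37.5 = 74.437 kPa.
Normally consolidated clay, so the full stress increment lies on the virgin compression line:
S_c = C_c·H/(1+e₀)·log₁₀(σ'_f/σ'_0) = 0.29×6.7/(1+1.09)×log₁₀(74.437/36.937)
    = 0.92967 × 0.30433 = 0.2829 m

S_c ≈ 0.283 m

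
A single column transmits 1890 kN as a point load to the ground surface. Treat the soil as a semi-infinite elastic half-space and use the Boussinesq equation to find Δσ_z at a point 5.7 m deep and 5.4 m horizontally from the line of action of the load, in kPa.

Boussinesq vertical stress below a point load on an elastic half-space:
Δσ_z = 3P/(2πz²) · [1 + (r/z)²]^(−5/2)
r/z = 5.4/5.7 = 0.94737; [1+(r/z)²]^(−5/2) = 0.20162.
Δσ_z = 3×1890/(2π×5.7²) × 0.20162 = 27.775 × 0.20162 = 5.6 kPa

Δσ_z ≈ 5.6 kPa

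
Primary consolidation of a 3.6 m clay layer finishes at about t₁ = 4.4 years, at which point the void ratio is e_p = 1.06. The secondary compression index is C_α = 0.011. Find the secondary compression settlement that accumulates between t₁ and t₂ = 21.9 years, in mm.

Secondary compression: S_s = C_α·H/(1+e_p)·log₁₀(t₂/t₁)
S_s = 0.011×3.6/(1+1.06)×log₁₀(21.9/4.4)
    = 0.01922 × 0.697 = 0.0134 m

S_s ≈ 13.4 mm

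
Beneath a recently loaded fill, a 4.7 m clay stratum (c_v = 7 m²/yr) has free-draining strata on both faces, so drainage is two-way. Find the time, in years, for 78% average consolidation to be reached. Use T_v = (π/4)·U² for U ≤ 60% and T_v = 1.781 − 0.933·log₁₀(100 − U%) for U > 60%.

Drainage path length: H_d = H/2 = 2.35 m (double drainage).
U > 60%: T_v = 1.781 − 0.933·log₁₀(100 − 78) = 0.52852.
t = T_v·H_d²/c_v = 0.52852×2.35²/7 = 0.417 years.

t ≈ 0.417 years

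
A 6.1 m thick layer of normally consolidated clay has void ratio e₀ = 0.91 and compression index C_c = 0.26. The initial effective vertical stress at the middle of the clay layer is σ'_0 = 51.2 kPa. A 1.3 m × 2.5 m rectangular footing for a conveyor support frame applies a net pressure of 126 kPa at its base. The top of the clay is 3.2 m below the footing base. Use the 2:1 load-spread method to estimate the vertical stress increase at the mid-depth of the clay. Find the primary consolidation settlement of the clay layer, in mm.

S_c ≈ 41.2 mm

Mid-depth of clay below the footing base: z = 3.2 + 6.1/2 = 6.25 m.
Stress increase at mid-clay by the 2:1 spreading method:
Δσ = qBL/((B+z)(L+z)) = 126×1.3×2.5/((1.3+6.25)(2.5+6.25)) = 6.1987 kPa
Final effective stress: σ'_f = σ'_0 + Δσ = 51.2 + 6.1987 = 57.399 kPa.
Normally consolidated clay, so the full stress increment lies on the virgin compression line:
S_c = C_c·H/(1+e₀)·log₁₀(σ'_f/σ'_0) = 0.26×6.1/(1+0.91)×log₁₀(57.399/51.2)
    = 0.83037 × 0.049634 = 0.04121 m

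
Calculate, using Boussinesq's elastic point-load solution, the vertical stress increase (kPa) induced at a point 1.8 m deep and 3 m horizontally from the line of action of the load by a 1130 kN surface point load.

Δσ_z ≈ 6 kPa

Boussinesq vertical stress below a point load on an elastic half-space:
Δσ_z = 3P/(2πz²) · [1 + (r/z)²]^(−5/2)
r/z = 3/1.8 = 1.6667; [1+(r/z)²]^(−5/2) = 0.03605.
Δσ_z = 3×1130/(2π×1.8²) × 0.03605 = 166.52 × 0.03605 = 6.003 kPa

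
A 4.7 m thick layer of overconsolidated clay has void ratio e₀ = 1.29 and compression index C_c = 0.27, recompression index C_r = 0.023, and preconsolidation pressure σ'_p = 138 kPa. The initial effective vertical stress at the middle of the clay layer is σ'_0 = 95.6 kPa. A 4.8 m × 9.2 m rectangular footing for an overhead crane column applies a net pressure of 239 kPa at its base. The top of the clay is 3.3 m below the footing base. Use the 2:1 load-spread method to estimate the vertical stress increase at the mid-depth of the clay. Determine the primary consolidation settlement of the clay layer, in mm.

S_c ≈ 48.5 mm

Mid-depth of clay below the footing base: z = 3.3 + 4.7/2 = 5.65 m.
Stress increase at mid-clay by the 2:1 spreading method:
Δσ = qBL/((B+z)(L+z)) = 239×4.8×9.2/((4.8+5.65)(9.2+5.65)) = 68.012 kPa
Final effective stress: σ'_f = 95.6 + 68.012 = 163.61 kPa.
σ'_f = 163.61 > σ'_p = 138 kPa, so the stress path crosses the preconsolidation pressure — recompression up to σ'_p, then virgin compression beyond:
S_c = H/(1+e₀)·[C_r·log₁₀(σ'_p/σ'_0) + C_c·log₁₀(σ'_f/σ'_p)]
    = 4.7/2.29 × [0.023×log₁₀(138/95.6) + 0.27×log₁₀(163.61/138)]
    = 2.0524 × [0.0036667 + 0.019961] = 0.04849 m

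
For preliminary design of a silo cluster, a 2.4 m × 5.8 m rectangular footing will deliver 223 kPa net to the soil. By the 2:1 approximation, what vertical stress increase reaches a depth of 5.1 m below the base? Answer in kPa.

Δσ_z ≈ 38 kPa

By the 2:1 method the load spreads at 1 horizontal : 2 vertical, so at depth z the loaded area has grown by z in each plan dimension:
Δσ = qBL/((B+z)(L+z)) = 223×2.4×5.8/((2.4+5.1)(5.8+5.1)) = 37.971 kPa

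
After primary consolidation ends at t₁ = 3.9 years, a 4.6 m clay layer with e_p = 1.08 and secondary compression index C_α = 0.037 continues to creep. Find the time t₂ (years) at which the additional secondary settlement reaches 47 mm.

t₂ ≈ 14.6 years

S_s = C_α·H/(1+e_p)·log₁₀(t₂/t₁) ⇒ log₁₀(t₂/t₁) = S_s·(1+e_p)/(C_α·H).
log₁₀(t₂/t₁) = 0.047 × (1+1.08) / (0.037×4.6) = 0.5744
t₂ = t₁ × 10^0.5744 = 3.9 × 3.753 = 14.64 years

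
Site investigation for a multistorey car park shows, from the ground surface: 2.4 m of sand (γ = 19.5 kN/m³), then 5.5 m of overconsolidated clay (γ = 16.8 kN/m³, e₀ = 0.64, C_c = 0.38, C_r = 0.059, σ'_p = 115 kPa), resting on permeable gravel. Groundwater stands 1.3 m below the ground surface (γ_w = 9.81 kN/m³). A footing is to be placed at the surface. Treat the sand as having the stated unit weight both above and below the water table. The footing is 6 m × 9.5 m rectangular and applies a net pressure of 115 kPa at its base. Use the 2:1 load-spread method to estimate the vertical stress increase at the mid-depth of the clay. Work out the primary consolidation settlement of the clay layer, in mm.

Mid-depth of clay below the ground surface: z = 2.4 + 5.5/2 = 5.15 m.
Total vertical stress at mid-clay: σ_v = 19.5×2.4 + 16.8×2.75 = 93 kPa.
Pore pressure: u = 9.81×(5.15 − 1.3) = 37.769 kPa.
Initial effective stress: σ'_0 = σ_v − u = 93 − 37.769 = 55.231 kPa.
Stress increase at mid-clay by the 2:1 spreading method:
Δσ = qBL/((B+z)(L+z)) = 115×6×9.5/((6+5.15)(9.5+5.15)) = 40.129 kPa
Final effective stress: σ'_f = 55.231 + 40.129 = 95.36 kPa.
σ'_f = 95.36 ≤ σ'_p = 115 kPa, so the clay remains overconsolidated and only the recompression index applies:
S_c = C_r·H/(1+e₀)·log₁₀(σ'_f/σ'_0) = 0.059×5.5/1.64×log₁₀(95.36/55.231)
    = 0.19787 × 0.23718 = 0.04693 m

S_c ≈ 46.9 mm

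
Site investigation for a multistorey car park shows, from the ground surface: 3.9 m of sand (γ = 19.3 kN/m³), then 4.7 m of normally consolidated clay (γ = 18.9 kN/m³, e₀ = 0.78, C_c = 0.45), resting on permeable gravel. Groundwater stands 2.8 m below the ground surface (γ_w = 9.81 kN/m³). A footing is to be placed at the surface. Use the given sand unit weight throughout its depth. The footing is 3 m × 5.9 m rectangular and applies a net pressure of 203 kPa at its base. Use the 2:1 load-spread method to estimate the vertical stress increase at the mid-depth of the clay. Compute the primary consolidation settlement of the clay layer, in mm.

Mid-depth of clay below the ground surface: z = 3.9 + 4.7/2 = 6.25 m.
Total vertical stress at mid-clay: σ_v = 19.3×3.9 + 18.9×2.35 = 119.69 kPa.
Pore pressure: u = 9.81×(6.25 − 2.8) = 33.845 kPa.
Initial effective stress: σ'_0 = σ_v − u = 119.69 − 33.845 = 85.845 kPa.
Stress increase at mid-clay by the 2:1 spreading method:
Δσ = qBL/((B+z)(L+z)) = 203×3×5.9/((3+6.25)(5.9+6.25)) = 31.971 kPa
Final effective stress: σ'_f = σ'_0 + Δσ = 85.845 + 31.971 = 117.82 kPa.
Normally consolidated clay, so the full stress increment lies on the virgin compression line:
S_c = C_c·H/(1+e₀)·log₁₀(σ'_f/σ'_0) = 0.45×4.7/(1+0.78)×log₁₀(117.82/85.845)
    = 1.1882 × 0.1375 = 0.1634 m

S_c ≈ 163 mm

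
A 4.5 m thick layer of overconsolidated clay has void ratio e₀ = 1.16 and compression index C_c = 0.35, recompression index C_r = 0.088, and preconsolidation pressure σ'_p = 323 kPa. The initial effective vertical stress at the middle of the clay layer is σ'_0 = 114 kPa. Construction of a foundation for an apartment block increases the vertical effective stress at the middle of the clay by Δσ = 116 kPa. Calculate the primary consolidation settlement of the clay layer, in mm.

Final effective stress: σ'_f = 114 + 116 = 230 kPa.
σ'_f = 230 ≤ σ'_p = 323 kPa, so the clay remains overconsolidated and only the recompression index applies:
S_c = C_r·H/(1+e₀)·log₁₀(σ'_f/σ'_0) = 0.088×4.5/2.16×log₁₀(230/114)
    = 0.18333 × 0.30482 = 0.05588 m

S_c ≈ 55.9 mm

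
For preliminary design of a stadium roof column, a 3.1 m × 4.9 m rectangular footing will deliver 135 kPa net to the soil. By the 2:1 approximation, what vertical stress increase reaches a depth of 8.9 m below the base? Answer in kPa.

Δσ_z ≈ 12.4 kPa

By the 2:1 method the load spreads at 1 horizontal : 2 vertical, so at depth z the loaded area has grown by z in each plan dimension:
Δσ = qBL/((B+z)(L+z)) = 135×3.1×4.9/((3.1+8.9)(4.9+8.9)) = 12.383 kPa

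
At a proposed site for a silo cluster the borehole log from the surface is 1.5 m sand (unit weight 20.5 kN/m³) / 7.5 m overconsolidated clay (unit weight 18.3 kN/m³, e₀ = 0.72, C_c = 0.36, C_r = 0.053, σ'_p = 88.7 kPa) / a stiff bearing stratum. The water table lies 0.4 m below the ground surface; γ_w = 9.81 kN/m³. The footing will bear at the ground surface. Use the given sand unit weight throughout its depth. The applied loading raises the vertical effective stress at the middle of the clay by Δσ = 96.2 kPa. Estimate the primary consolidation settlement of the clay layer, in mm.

Mid-depth of clay below the ground surface: z = 1.5 + 7.5/2 = 5.25 m.
Total vertical stress at mid-clay: σ_v = 20.5×1.5 + 18.3×3.75 = 99.375 kPa.
Pore pressure: u = 9.81×(5.25 − 0.4) = 47.578 kPa.
Initial effective stress: σ'_0 = σ_v − u = 99.375 − 47.578 = 51.797 kPa.
Final effective stress: σ'_f = 51.797 + 96.2 = 148 kPa.
σ'_f = 148 > σ'_p = 88.7 kPa, so the stress path crosses the preconsolidation pressure — recompression up to σ'_p, then virgin compression beyond:
S_c = H/(1+e₀)·[C_r·log₁₀(σ'_p/σ'_0) + C_c·log₁₀(σ'_f/σ'_p)]
    = 7.5/1.72 × [0.053×log₁₀(88.7/51.797) + 0.36×log₁₀(148/88.7)]
    = 4.3605 × [0.012382 + 0.080042] = 0.403 m

S_c ≈ 403 mm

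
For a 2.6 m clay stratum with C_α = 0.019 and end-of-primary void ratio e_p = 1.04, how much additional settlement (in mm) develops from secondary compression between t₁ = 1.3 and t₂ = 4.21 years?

Secondary compression: S_s = C_α·H/(1+e_p)·log₁₀(t₂/t₁)
S_s = 0.019×2.6/(1+1.04)×log₁₀(4.21/1.3)
    = 0.02422 × 0.5103 = 0.01236 m

S_s ≈ 12.4 mm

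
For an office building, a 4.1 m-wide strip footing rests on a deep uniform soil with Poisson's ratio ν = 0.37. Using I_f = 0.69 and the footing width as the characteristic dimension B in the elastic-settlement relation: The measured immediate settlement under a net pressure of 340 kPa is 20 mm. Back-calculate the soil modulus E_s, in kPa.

S_e = q·B·(1−ν²)/E_s · I_f  ⇒  E_s = q·B·(1−ν²)·I_f / S_e.
E_s = 340 × 4.1 × 0.8631 × 0.69 / 0.02 = 41510 kPa

E_s ≈ 41500 kPa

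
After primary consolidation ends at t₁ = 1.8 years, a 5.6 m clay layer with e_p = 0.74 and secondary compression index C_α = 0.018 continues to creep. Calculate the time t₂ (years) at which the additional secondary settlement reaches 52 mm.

S_s = C_α·H/(1+e_p)·log₁₀(t₂/t₁) ⇒ log₁₀(t₂/t₁) = S_s·(1+e_p)/(C_α·H).
log₁₀(t₂/t₁) = 0.052 × (1+0.74) / (0.018×5.6) = 0.8976
t₂ = t₁ × 10^0.8976 = 1.8 × 7.9 = 14.22 years

t₂ ≈ 14.2 years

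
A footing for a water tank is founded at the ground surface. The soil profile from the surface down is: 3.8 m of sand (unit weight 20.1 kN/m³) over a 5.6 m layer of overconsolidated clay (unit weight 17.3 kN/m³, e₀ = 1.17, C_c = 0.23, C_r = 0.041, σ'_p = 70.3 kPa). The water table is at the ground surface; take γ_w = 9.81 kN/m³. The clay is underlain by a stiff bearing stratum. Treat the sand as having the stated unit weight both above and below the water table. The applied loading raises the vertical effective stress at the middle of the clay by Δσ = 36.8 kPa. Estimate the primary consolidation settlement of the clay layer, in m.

S_c ≈ 0.0899 m

Mid-depth of clay below the ground surface: z = 3.8 + 5.6/2 = 6.6 m.
Total vertical stress at mid-clay: σ_v = 20.1×3.8 + 17.3×2.8 = 124.82 kPa.
Pore pressure: u = 9.81×(6.6 − 0) = 64.746 kPa.
Initial effective stress: σ'_0 = σ_v − u = 124.82 − 64.746 = 60.074 kPa.
Final effective stress: σ'_f = 60.074 + 36.8 = 96.874 kPa.
σ'_f = 96.874 > σ'_p = 70.3 kPa, so the stress path crosses the preconsolidation pressure — recompression up to σ'_p, then virgin compression beyond:
S_c = H/(1+e₀)·[C_r·log₁₀(σ'_p/σ'_0) + C_c·log₁₀(σ'_f/σ'_p)]
    = 5.6/2.17 × [0.041×log₁₀(70.3/60.074) + 0.23×log₁₀(96.874/70.3)]
    = 2.5806 × [0.002799 + 0.032028] = 0.08987 m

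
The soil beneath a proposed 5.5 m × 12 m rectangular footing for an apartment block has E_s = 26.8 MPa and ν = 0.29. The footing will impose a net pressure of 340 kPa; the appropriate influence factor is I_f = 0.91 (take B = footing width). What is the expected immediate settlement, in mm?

Immediate (elastic) settlement: S_e = q·B·(1−ν²)/E_s · I_f.
E_s = 26.8 MPa = 26800 kPa.
S_e = 340 × 5.5 × (1 − 0.29²) / 26800 × 0.91
    = 340 × 5.5 × 0.9159 / 26800 × 0.91
    = 0.05816 m = 58.16 mm

S_e ≈ 58.2 mm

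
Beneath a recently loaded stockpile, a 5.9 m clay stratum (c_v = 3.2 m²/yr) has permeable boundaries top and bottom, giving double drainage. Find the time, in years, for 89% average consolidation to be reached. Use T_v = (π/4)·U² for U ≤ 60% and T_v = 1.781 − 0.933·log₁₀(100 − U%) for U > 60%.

Drainage path length: H_d = H/2 = 2.95 m (double drainage).
U > 60%: T_v = 1.781 − 0.933·log₁₀(100 − 89) = 0.80938.
t = T_v·H_d²/c_v = 0.80938×2.95²/3.2 = 2.201 years.

t ≈ 2.2 years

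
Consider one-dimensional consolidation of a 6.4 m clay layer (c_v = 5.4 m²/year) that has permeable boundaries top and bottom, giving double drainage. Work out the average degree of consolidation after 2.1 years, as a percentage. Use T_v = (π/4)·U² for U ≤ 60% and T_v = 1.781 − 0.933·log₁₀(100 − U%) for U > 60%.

U ≈ 94.7 %

Drainage path length: H_d = H/2 = 3.2 m (double drainage).
T_v = c_v·t/H_d² = 5.4×2.1/3.2² = 1.1074.
T_v = 1.1074 corresponds to the U > 60% branch:
U = 1 − 10^((1.781 − T_v)/0.933)/100 = 0.9473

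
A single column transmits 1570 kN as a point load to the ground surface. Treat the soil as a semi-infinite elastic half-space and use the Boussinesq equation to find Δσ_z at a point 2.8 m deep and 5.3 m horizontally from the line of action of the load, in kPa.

Δσ_z ≈ 2.13 kPa

Boussinesq vertical stress below a point load on an elastic half-space:
Δσ_z = 3P/(2πz²) · [1 + (r/z)²]^(−5/2)
r/z = 5.3/2.8 = 1.8929; [1+(r/z)²]^(−5/2) = 0.022241.
Δσ_z = 3×1570/(2π×2.8²) × 0.022241 = 95.615 × 0.022241 = 2.127 kPa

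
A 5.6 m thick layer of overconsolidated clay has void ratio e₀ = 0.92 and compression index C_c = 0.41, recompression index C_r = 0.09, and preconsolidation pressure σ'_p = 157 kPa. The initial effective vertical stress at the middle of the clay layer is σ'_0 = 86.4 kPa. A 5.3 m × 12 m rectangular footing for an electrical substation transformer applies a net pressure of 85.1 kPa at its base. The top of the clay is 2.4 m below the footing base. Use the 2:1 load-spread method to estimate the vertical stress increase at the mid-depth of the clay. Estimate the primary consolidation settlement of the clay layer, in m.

Mid-depth of clay below the footing base: z = 2.4 + 5.6/2 = 5.2 m.
Stress increase at mid-clay by the 2:1 spreading method:
Δσ = qBL/((B+z)(L+z)) = 85.1×5.3×12/((5.3+5.2)(12+5.2)) = 29.969 kPa
Final effective stress: σ'_f = 86.4 + 29.969 = 116.37 kPa.
σ'_f = 116.37 ≤ σ'_p = 157 kPa, so the clay remains overconsolidated and only the recompression index applies:
S_c = C_r·H/(1+e₀)·log₁₀(σ'_f/σ'_0) = 0.09×5.6/1.92×log₁₀(116.37/86.4)
    = 0.2625 × 0.12933 = 0.03395 m

S_c ≈ 0.0339 m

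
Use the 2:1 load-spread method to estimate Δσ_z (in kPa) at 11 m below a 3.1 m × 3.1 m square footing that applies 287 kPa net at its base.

Δσ_z ≈ 13.9 kPa

By the 2:1 method the load spreads at 1 horizontal : 2 vertical, so at depth z the loaded area has grown by z in each plan dimension:
Δσ = qBL/((B+z)(L+z)) = 287×3.1×3.1/((3.1+11)(3.1+11)) = 13.873 kPa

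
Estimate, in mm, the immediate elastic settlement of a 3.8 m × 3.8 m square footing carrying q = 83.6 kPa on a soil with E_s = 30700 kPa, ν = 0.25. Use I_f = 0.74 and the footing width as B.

S_e ≈ 7.18 mm

Immediate (elastic) settlement: S_e = q·B·(1−ν²)/E_s · I_f.
S_e = 83.6 × 3.8 × (1 − 0.25²) / 30700 × 0.74
    = 83.6 × 3.8 × 0.9375 / 30700 × 0.74
    = 0.007179 m = 7.179 mm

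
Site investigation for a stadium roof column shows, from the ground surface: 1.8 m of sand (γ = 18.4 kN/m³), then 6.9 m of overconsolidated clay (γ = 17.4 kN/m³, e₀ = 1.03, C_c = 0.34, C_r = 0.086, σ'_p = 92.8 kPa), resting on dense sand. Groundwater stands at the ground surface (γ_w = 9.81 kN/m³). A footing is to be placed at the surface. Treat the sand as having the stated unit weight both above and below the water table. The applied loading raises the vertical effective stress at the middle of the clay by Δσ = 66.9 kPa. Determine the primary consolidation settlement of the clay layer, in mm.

S_c ≈ 180 mm

Mid-depth of clay below the ground surface: z = 1.8 + 6.9/2 = 5.25 m.
Total vertical stress at mid-clay: σ_v = 18.4×1.8 + 17.4×3.45 = 93.15 kPa.
Pore pressure: u = 9.81×(5.25 − 0) = 51.503 kPa.
Initial effective stress: σ'_0 = σ_v − u = 93.15 − 51.503 = 41.647 kPa.
Final effective stress: σ'_f = 41.647 + 66.9 = 108.55 kPa.
σ'_f = 108.55 > σ'_p = 92.8 kPa, so the stress path crosses the preconsolidation pressure — recompression up to σ'_p, then virgin compression beyond:
S_c = H/(1+e₀)·[C_r·log₁₀(σ'_p/σ'_0) + C_c·log₁₀(σ'_f/σ'_p)]
    = 6.9/2.03 × [0.086×log₁₀(92.8/41.647) + 0.34×log₁₀(108.55/92.8)]
    = 3.399 × [0.029925 + 0.023148] = 0.1804 m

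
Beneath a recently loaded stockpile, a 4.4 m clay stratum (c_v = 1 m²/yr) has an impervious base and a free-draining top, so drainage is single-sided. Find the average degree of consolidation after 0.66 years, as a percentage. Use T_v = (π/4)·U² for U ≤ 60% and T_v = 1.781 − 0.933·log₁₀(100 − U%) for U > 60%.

Drainage path length: H_d = H = 4.4 m (single drainage).
T_v = c_v·t/H_d² = 1×0.66/4.4² = 0.034091.
T_v = 0.034091 corresponds to the U ≤ 60% branch:
U = √(4T_v/π) = 0.2083

U ≈ 20.8 %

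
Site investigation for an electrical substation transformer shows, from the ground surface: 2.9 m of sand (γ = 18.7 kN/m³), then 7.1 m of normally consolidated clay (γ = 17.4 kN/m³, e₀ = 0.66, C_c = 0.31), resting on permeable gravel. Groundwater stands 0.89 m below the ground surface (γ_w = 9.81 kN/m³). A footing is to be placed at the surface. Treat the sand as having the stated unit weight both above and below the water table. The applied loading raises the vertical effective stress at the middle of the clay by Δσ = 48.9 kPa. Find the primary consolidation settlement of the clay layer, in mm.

S_c ≈ 337 mm

Mid-depth of clay below the ground surface: z = 2.9 + 7.1/2 = 6.45 m.
Total vertical stress at mid-clay: σ_v = 18.7×2.9 + 17.4×3.55 = 116 kPa.
Pore pressure: u = 9.81×(6.45 − 0.89) = 54.544 kPa.
Initial effective stress: σ'_0 = σ_v − u = 116 − 54.544 = 61.456 kPa.
Final effective stress: σ'_f = σ'_0 + Δσ = 61.456 + 48.9 = 110.36 kPa.
Normally consolidated clay, so the full stress increment lies on the virgin compression line:
S_c = C_c·H/(1+e₀)·log₁₀(σ'_f/σ'_0) = 0.31×7.1/(1+0.66)×log₁₀(110.36/61.456)
    = 1.3259 × 0.25425 = 0.3371 m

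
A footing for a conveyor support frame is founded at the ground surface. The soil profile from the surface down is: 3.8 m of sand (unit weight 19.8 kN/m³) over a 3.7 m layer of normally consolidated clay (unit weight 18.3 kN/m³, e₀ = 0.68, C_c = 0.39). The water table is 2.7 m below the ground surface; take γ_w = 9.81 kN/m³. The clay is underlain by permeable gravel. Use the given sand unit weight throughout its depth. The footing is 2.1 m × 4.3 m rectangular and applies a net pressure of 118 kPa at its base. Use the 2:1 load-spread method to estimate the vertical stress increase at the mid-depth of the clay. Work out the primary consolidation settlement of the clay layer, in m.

S_c ≈ 0.0593 m

Mid-depth of clay below the ground surface: z = 3.8 + 3.7/2 = 5.65 m.
Total vertical stress at mid-clay: σ_v = 19.8×3.8 + 18.3×1.85 = 109.09 kPa.
Pore pressure: u = 9.81×(5.65 − 2.7) = 28.94 kPa.
Initial effective stress: σ'_0 = σ_v − u = 109.09 − 28.94 = 80.15 kPa.
Stress increase at mid-clay by the 2:1 spreading method:
Δσ = qBL/((B+z)(L+z)) = 118×2.1×4.3/((2.1+5.65)(4.3+5.65)) = 13.818 kPa
Final effective stress: σ'_f = σ'_0 + Δσ = 80.15 + 13.818 = 93.968 kPa.
Normally consolidated clay, so the full stress increment lies on the virgin compression line:
S_c = C_c·H/(1+e₀)·log₁₀(σ'_f/σ'_0) = 0.39×3.7/(1+0.68)×log₁₀(93.968/80.15)
    = 0.85893 × 0.069076 = 0.05933 m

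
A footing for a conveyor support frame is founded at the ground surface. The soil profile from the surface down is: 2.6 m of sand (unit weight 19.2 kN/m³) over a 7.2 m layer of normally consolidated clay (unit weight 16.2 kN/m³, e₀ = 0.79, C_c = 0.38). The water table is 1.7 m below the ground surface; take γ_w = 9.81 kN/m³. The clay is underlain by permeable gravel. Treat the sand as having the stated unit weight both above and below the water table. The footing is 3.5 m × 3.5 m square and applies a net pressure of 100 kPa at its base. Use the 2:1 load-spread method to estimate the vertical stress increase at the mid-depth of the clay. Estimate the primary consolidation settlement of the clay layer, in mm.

S_c ≈ 123 mm

Mid-depth of clay below the ground surface: z = 2.6 + 7.2/2 = 6.2 m.
Total vertical stress at mid-clay: σ_v = 19.2×2.6 + 16.2×3.6 = 108.24 kPa.
Pore pressure: u = 9.81×(6.2 − 1.7) = 44.145 kPa.
Initial effective stress: σ'_0 = σ_v − u = 108.24 − 44.145 = 64.095 kPa.
Stress increase at mid-clay by the 2:1 spreading method:
Δσ = qBL/((B+z)(L+z)) = 100×3.5×3.5/((3.5+6.2)(3.5+6.2)) = 13.019 kPa
Final effective stress: σ'_f = σ'_0 + Δσ = 64.095 + 13.019 = 77.114 kPa.
Normally consolidated clay, so the full stress increment lies on the virgin compression line:
S_c = C_c·H/(1+e₀)·log₁₀(σ'_f/σ'_0) = 0.38×7.2/(1+0.79)×log₁₀(77.114/64.095)
    = 1.5285 × 0.080309 = 0.1228 m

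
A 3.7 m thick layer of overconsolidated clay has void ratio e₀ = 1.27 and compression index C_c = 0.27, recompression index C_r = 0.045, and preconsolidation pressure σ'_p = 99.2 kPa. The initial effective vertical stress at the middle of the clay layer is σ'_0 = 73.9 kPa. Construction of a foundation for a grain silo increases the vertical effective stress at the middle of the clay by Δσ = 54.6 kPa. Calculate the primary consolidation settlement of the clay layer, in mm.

S_c ≈ 58.8 mm

Final effective stress: σ'_f = 73.9 + 54.6 = 128.5 kPa.
σ'_f = 128.5 > σ'_p = 99.2 kPa, so the stress path crosses the preconsolidation pressure — recompression up to σ'_p, then virgin compression beyond:
S_c = H/(1+e₀)·[C_r·log₁₀(σ'_p/σ'_0) + C_c·log₁₀(σ'_f/σ'_p)]
    = 3.7/2.27 × [0.045×log₁₀(99.2/73.9) + 0.27×log₁₀(128.5/99.2)]
    = 1.63 × [0.005754 + 0.030346] = 0.05884 m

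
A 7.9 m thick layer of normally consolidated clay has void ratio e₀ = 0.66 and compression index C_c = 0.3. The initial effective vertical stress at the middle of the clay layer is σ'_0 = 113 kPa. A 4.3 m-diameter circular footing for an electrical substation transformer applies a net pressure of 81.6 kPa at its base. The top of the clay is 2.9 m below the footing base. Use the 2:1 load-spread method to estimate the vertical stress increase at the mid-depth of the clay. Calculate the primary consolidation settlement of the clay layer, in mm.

Mid-depth of clay below the footing base: z = 2.9 + 7.9/2 = 6.85 m.
Stress increase at mid-clay by the 2:1 spreading method:
Δσ ≈ qD²/(D+z)² = 81.6×4.3²/(4.3+6.85)² = 12.136 kPa
Final effective stress: σ'_f = σ'_0 + Δσ = 113 + 12.136 = 125.14 kPa.
Normally consolidated clay, so the full stress increment lies on the virgin compression line:
S_c = C_c·H/(1+e₀)·log₁₀(σ'_f/σ'_0) = 0.3×7.9/(1+0.66)×log₁₀(125.14/113)
    = 1.4277 × 0.044318 = 0.06327 m

S_c ≈ 63.3 mm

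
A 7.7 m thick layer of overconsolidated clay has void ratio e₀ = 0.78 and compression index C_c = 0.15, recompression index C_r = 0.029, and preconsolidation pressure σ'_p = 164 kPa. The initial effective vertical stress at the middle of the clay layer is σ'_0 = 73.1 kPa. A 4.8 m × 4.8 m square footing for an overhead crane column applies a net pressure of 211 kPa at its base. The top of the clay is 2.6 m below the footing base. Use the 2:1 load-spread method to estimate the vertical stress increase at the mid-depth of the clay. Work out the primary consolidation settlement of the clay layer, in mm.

S_c ≈ 23 mm

Mid-depth of clay below the footing base: z = 2.6 + 7.7/2 = 6.45 m.
Stress increase at mid-clay by the 2:1 spreading method:
Δσ = qBL/((B+z)(L+z)) = 211×4.8×4.8/((4.8+6.45)(4.8+6.45)) = 38.411 kPa
Final effective stress: σ'_f = 73.1 + 38.411 = 111.51 kPa.
σ'_f = 111.51 ≤ σ'_p = 164 kPa, so the clay remains overconsolidated and only the recompression index applies:
S_c = C_r·H/(1+e₀)·log₁₀(σ'_f/σ'_0) = 0.029×7.7/1.78×log₁₀(111.51/73.1)
    = 0.12545 × 0.1834 = 0.02301 m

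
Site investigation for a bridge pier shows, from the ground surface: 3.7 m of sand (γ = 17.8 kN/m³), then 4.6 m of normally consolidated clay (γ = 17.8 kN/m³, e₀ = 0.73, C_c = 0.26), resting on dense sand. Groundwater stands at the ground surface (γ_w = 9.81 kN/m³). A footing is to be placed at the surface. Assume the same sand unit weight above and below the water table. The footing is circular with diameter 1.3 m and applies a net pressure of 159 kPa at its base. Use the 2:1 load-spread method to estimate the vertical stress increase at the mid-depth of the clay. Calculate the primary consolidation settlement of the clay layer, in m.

S_c ≈ 0.03 m

Mid-depth of clay below the ground surface: z = 3.7 + 4.6/2 = 6 m.
Total vertical stress at mid-clay: σ_v = 17.8×3.7 + 17.8×2.3 = 106.8 kPa.
Pore pressure: u = 9.81×(6 − 0) = 58.86 kPa.
Initial effective stress: σ'_0 = σ_v − u = 106.8 − 58.86 = 47.94 kPa.
Stress increase at mid-clay by the 2:1 spreading method:
Δσ ≈ qD²/(D+z)² = 159×1.3²/(1.3+6)² = 5.0424 kPa
Final effective stress: σ'_f = σ'_0 + Δσ = 47.94 + 5.0424 = 52.982 kPa.
Normally consolidated clay, so the full stress increment lies on the virgin compression line:
S_c = C_c·H/(1+e₀)·log₁₀(σ'_f/σ'_0) = 0.26×4.6/(1+0.73)×log₁₀(52.982/47.94)
    = 0.69133 × 0.04343 = 0.03002 m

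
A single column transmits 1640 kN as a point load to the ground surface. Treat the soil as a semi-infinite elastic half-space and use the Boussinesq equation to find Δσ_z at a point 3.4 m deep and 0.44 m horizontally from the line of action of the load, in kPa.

Δσ_z ≈ 65 kPa

Boussinesq vertical stress below a point load on an elastic half-space:
Δσ_z = 3P/(2πz²) · [1 + (r/z)²]^(−5/2)
r/z = 0.44/3.4 = 0.12941; [1+(r/z)²]^(−5/2) = 0.95933.
Δσ_z = 3×1640/(2π×3.4²) × 0.95933 = 67.737 × 0.95933 = 64.98 kPa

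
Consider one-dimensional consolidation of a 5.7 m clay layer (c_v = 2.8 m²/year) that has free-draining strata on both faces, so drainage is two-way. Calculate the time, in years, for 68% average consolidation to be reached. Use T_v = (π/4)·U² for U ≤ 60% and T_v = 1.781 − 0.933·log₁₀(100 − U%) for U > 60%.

Drainage path length: H_d = H/2 = 2.85 m (double drainage).
U > 60%: T_v = 1.781 − 0.933·log₁₀(100 − 68) = 0.3767.
t = T_v·H_d²/c_v = 0.3767×2.85²/2.8 = 1.093 years.

t ≈ 1.09 years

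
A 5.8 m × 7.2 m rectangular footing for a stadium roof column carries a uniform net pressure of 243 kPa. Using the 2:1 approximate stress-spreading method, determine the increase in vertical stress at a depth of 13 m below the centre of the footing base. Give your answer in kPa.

By the 2:1 method the load spreads at 1 horizontal : 2 vertical, so at depth z the loaded area has grown by z in each plan dimension:
Δσ = qBL/((B+z)(L+z)) = 243×5.8×7.2/((5.8+13)(7.2+13)) = 26.721 kPa

Δσ_z ≈ 26.7 kPa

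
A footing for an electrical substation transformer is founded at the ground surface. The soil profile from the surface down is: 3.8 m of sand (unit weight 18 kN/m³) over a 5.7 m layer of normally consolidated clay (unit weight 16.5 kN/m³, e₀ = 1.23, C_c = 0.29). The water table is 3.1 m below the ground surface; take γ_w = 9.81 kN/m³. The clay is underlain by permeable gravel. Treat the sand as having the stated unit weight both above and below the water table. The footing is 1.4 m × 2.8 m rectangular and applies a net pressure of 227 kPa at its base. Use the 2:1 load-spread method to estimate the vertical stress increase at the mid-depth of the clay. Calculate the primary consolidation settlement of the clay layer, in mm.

Mid-depth of clay below the ground surface: z = 3.8 + 5.7/2 = 6.65 m.
Total vertical stress at mid-clay: σ_v = 18×3.8 + 16.5×2.85 = 115.42 kPa.
Pore pressure: u = 9.81×(6.65 − 3.1) = 34.825 kPa.
Initial effective stress: σ'_0 = σ_v − u = 115.42 − 34.825 = 80.595 kPa.
Stress increase at mid-clay by the 2:1 spreading method:
Δσ = qBL/((B+z)(L+z)) = 227×1.4×2.8/((1.4+6.65)(2.8+6.65)) = 11.697 kPa
Final effective stress: σ'_f = σ'_0 + Δσ = 80.595 + 11.697 = 92.292 kPa.
Normally consolidated clay, so the full stress increment lies on the virgin compression line:
S_c = C_c·H/(1+e₀)·log₁₀(σ'_f/σ'_0) = 0.29×5.7/(1+1.23)×log₁₀(92.292/80.595)
    = 0.74126 × 0.058856 = 0.04363 m

S_c ≈ 43.6 mm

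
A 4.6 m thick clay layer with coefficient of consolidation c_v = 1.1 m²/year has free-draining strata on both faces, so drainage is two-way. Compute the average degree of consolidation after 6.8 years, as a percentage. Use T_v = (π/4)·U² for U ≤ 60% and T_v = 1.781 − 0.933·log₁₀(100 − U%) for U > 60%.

U ≈ 97.5 %

Drainage path length: H_d = H/2 = 2.3 m (double drainage).
T_v = c_v·t/H_d² = 1.1×6.8/2.3² = 1.414.
T_v = 1.414 corresponds to the U > 60% branch:
U = 1 − 10^((1.781 − T_v)/0.933)/100 = 0.9753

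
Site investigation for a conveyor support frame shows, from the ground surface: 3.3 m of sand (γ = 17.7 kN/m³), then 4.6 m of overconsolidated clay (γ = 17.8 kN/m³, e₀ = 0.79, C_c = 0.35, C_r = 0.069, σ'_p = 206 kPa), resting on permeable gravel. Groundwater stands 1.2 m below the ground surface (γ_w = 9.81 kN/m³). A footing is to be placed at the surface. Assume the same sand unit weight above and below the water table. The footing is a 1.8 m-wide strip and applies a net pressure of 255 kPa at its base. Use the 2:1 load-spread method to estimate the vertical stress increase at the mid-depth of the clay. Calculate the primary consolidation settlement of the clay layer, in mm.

S_c ≈ 57.3 mm

Mid-depth of clay below the ground surface: z = 3.3 + 4.6/2 = 5.6 m.
Total vertical stress at mid-clay: σ_v = 17.7×3.3 + 17.8×2.3 = 99.35 kPa.
Pore pressure: u = 9.81×(5.6 − 1.2) = 43.164 kPa.
Initial effective stress: σ'_0 = σ_v − u = 99.35 − 43.164 = 56.186 kPa.
Stress increase at mid-clay by the 2:1 spreading method:
Δσ = qB/(B+z) = 255×1.8/(1.8+5.6) = 62.027 kPa
Final effective stress: σ'_f = 56.186 + 62.027 = 118.21 kPa.
σ'_f = 118.21 ≤ σ'_p = 206 kPa, so the clay remains overconsolidated and only the recompression index applies:
S_c = C_r·H/(1+e₀)·log₁₀(σ'_f/σ'_0) = 0.069×4.6/1.79×log₁₀(118.21/56.186)
    = 0.17732 × 0.32303 = 0.05728 m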